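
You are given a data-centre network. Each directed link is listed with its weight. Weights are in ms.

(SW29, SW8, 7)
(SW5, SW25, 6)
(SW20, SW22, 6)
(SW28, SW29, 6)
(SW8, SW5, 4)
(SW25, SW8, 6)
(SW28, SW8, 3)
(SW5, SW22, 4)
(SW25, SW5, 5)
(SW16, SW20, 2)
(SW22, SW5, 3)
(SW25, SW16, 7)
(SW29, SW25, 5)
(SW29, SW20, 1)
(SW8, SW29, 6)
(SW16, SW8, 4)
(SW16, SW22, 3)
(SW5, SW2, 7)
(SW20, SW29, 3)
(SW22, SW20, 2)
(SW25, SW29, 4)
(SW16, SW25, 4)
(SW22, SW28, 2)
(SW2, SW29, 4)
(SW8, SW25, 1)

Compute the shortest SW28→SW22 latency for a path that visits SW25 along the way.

13 ms

Shortest SW28→SW25: SW28–SW8–SW25 = 4
Best SW25 to SW22: SW25–SW5–SW22 costing 9
Total via SW25: 4 + 9 = 13 ms.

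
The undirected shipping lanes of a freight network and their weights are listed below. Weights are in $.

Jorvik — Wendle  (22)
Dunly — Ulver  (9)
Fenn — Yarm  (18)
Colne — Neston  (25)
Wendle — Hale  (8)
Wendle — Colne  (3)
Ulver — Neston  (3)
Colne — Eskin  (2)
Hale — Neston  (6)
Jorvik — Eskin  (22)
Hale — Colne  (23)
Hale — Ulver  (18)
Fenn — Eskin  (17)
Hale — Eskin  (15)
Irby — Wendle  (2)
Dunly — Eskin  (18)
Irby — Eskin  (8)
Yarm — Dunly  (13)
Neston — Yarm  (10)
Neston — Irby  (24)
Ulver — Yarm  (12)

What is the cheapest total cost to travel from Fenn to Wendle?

Shortest distances from Fenn:
Fenn: 0
Eskin: 17  (via Fenn)
Yarm: 18  (via Fenn)
Colne: 19  (via Eskin)
Wendle: 22  (via Colne)
Shortest route: Fenn → Eskin → Colne → Wendle = $22.

$22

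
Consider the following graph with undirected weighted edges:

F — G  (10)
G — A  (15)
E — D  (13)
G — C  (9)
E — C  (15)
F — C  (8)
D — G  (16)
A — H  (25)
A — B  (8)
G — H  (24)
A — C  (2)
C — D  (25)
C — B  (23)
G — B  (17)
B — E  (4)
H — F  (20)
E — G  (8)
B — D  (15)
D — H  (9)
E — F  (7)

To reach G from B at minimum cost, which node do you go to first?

Compare a few routes:
B–E–G: 4+8 = 12
B–A–C–G: 8+2+9 = 19
B–G: 17 = 17
Cheapest is B–E–G at 12.
So from B the first move is to E.

E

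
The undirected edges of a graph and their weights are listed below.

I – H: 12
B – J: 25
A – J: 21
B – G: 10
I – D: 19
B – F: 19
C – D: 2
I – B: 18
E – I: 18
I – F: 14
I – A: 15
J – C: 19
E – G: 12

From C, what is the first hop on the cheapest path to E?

Enumerating some paths:
C - J - A - I - E: 19+21+15+18 = 73
C - J - B - G - E: 19+25+10+12 = 66
C - D - I - B - G - E: 2+19+18+10+12 = 61
C - D - I - E: 2+19+18 = 39
The minimum is 39 via C - D - I - E.
So from C the first move is to D.

D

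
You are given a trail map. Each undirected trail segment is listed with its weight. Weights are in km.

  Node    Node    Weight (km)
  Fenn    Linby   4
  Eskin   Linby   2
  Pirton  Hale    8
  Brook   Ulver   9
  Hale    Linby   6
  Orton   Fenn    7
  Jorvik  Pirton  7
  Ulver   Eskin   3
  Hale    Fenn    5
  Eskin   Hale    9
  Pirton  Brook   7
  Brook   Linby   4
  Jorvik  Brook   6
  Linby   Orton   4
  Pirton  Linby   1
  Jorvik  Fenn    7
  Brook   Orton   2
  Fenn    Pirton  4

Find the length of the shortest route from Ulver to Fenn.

9 km

Shortest distances from Ulver:
Ulver: 0
Eskin: 3  (via Ulver)
Linby: 5  (via Eskin)
Pirton: 6  (via Linby)
Orton: 9  (via Linby)
Brook: 9  (via Ulver)
Fenn: 9  (via Linby)
Shortest route: Ulver–Eskin–Linby–Fenn = 9 km.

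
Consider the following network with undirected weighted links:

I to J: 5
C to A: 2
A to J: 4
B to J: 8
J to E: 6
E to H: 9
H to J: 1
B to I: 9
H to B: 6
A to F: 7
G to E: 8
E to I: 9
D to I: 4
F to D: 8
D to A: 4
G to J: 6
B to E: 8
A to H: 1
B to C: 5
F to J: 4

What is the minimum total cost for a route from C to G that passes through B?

Best C to B: C–B costing 5
Shortest B→G: B–H–J–G = 13
Total via B: 5 + 13 = 18.

18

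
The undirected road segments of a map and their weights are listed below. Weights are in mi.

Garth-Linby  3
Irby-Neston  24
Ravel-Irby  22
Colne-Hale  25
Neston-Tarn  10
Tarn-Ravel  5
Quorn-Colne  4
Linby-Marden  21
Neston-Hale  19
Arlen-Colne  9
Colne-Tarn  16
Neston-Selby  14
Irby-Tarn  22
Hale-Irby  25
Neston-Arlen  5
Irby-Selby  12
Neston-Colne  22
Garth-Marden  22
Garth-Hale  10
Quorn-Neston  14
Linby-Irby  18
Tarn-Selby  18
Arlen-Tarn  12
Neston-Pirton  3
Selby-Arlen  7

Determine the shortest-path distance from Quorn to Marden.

61 mi

Shortest distances from Quorn:
Quorn: 0
Colne: 4  (via Quorn)
Arlen: 13  (via Colne)
Neston: 14  (via Quorn)
Pirton: 17  (via Neston)
Selby: 20  (via Arlen)
Tarn: 20  (via Colne)
Ravel: 25  (via Tarn)
Hale: 29  (via Colne)
Irby: 32  (via Selby)
Garth: 39  (via Hale)
Linby: 42  (via Garth)
Marden: 61  (via Garth)
Shortest route: Quorn–Colne–Hale–Garth–Marden = 61 mi.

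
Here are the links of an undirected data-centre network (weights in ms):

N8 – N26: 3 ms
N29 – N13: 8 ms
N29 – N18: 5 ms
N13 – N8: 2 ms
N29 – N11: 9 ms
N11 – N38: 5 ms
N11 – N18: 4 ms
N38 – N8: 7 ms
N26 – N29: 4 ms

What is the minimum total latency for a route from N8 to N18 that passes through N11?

16 ms

Best N8 to N11: N8–N38–N11 costing 12
Best N11 to N18: N11–N18 costing 4
Total via N11: 12 + 4 = 16 ms.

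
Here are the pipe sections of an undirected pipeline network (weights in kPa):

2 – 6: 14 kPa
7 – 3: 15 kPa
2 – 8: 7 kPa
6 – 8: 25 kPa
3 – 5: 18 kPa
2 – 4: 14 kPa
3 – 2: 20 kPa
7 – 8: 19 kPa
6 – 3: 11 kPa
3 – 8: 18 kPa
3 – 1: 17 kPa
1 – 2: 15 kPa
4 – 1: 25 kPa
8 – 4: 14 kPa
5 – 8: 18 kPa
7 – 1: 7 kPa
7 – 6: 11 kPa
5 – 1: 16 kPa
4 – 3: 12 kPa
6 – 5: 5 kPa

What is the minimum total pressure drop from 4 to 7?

Compare a few routes:
4–3–6–7: 12+11+11 = 34
4–8–7: 14+19 = 33
4–1–7: 25+7 = 32
4–3–7: 12+15 = 27
The minimum is 27 kPa via 4–3–7.

27 kPa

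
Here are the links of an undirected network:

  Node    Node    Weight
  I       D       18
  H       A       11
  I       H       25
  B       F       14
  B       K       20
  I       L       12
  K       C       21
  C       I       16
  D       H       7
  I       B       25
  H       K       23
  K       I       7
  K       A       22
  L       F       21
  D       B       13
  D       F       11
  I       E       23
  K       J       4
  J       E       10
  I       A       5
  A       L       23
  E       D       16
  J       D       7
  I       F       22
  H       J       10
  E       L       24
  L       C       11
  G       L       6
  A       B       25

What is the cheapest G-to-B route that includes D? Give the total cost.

Shortest G→D: G → L → I → D = 36
Best D to B: D → B costing 13
Total via D: 36 + 13 = 49.

49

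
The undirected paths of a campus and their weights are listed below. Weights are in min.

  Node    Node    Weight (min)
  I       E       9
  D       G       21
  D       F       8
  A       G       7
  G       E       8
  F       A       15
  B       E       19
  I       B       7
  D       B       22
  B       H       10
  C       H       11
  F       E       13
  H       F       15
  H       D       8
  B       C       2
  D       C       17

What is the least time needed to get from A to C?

33 min

Candidate routes:
A - G - E - B - C: 7+8+19+2 = 36
A - F - D - C: 15+8+17 = 40
A - F - H - C: 15+15+11 = 41
A - G - E - I - B - C: 7+8+9+7+2 = 33
Cheapest is A - G - E - I - B - C at 33 min.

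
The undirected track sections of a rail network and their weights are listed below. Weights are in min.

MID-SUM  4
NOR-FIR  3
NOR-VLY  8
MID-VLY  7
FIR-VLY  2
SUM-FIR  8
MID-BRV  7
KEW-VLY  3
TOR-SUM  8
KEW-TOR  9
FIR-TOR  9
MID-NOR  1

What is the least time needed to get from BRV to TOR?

Shortest distances from BRV:
BRV: 0
MID: 7  (via BRV)
NOR: 8  (via MID)
FIR: 11  (via NOR)
SUM: 11  (via MID)
VLY: 13  (via FIR)
KEW: 16  (via VLY)
TOR: 19  (via SUM)
Shortest route: BRV–MID–SUM–TOR = 19 min.

19 min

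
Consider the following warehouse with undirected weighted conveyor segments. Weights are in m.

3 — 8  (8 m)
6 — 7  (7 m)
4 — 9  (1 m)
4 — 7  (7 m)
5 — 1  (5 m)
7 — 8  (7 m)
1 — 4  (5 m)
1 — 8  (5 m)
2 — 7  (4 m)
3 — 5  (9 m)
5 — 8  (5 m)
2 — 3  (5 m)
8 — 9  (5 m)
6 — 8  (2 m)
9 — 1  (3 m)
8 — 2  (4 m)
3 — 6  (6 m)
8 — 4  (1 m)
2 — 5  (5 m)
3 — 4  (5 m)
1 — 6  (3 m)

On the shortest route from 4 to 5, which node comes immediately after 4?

Enumerating some paths:
4 - 8 - 5: 1+5 = 6
4 - 8 - 2 - 5: 1+4+5 = 10
4 - 9 - 1 - 5: 1+3+5 = 9
4 - 1 - 5: 5+5 = 10
The minimum is 6 m via 4 - 8 - 5.
So from 4 the first move is to 8.

8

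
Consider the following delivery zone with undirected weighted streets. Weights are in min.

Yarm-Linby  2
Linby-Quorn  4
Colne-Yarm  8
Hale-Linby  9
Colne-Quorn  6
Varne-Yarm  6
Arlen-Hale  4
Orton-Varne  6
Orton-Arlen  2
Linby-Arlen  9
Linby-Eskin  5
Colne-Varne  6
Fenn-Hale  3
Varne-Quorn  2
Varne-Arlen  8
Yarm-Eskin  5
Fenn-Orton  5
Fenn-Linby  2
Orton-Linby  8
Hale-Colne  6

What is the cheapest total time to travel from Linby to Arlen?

9 min

Compare a few routes:
Linby–Arlen: 9 = 9
Linby–Orton–Arlen: 8+2 = 10
Linby–Hale–Arlen: 9+4 = 13
The minimum is 9 min via Linby–Arlen.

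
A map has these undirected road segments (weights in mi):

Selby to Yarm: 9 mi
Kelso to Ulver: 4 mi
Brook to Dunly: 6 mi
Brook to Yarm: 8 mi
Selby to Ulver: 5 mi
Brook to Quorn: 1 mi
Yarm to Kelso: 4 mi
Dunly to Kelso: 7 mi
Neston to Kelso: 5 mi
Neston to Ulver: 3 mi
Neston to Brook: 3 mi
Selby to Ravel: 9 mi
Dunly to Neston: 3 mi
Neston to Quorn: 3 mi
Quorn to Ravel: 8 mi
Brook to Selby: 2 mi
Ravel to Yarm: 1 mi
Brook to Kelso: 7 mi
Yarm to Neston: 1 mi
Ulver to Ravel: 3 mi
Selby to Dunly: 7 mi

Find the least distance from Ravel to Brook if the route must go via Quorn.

Best Ravel to Quorn: Ravel–Yarm–Neston–Quorn costing 5
Best Quorn to Brook: Quorn–Brook costing 1
Total via Quorn: 5 + 1 = 6 mi.

6 mi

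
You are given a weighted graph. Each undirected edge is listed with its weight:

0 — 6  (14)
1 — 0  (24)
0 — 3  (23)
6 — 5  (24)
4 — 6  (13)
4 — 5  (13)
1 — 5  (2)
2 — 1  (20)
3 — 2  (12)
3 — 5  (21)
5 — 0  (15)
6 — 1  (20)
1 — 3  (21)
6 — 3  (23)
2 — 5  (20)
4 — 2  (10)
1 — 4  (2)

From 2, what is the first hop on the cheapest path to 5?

4

Compare a few routes:
2 - 5: 20 = 20
2 - 4 - 1 - 5: 10+2+2 = 14
2 - 4 - 5: 10+13 = 23
2 - 1 - 5: 20+2 = 22
Cheapest is 2 - 4 - 1 - 5 at 14.
So from 2 the first move is to 4.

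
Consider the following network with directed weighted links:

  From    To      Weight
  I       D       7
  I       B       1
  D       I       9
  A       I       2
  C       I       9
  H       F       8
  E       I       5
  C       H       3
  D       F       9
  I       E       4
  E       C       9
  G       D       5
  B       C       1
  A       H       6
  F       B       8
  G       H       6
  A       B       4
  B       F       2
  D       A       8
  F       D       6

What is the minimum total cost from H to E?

Candidate routes:
H–F–D–I–E: 8+6+9+4 = 27
H–F–B–C–I–E: 8+8+1+9+4 = 30
H–F–D–A–I–E: 8+6+8+2+4 = 28
The minimum is 27 via H–F–D–I–E.

27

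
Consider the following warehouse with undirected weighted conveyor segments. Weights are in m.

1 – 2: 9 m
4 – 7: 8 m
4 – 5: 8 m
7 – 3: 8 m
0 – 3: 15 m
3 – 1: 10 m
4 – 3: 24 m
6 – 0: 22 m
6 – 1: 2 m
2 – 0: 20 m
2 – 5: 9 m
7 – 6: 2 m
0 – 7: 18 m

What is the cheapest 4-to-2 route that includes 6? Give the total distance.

21 m

Shortest 4→6: 4–7–6 = 10
Shortest 6→2: 6–1–2 = 11
Total via 6: 10 + 11 = 21 m.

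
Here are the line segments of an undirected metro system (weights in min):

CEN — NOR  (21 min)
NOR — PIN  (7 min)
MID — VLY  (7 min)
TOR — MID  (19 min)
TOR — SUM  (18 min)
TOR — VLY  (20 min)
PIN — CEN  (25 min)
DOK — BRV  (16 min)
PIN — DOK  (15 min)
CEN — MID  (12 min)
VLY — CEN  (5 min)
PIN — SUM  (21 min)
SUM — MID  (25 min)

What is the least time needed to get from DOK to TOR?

Shortest distances from DOK:
DOK: 0
PIN: 15  (via DOK)
BRV: 16  (via DOK)
NOR: 22  (via PIN)
SUM: 36  (via PIN)
CEN: 40  (via PIN)
VLY: 45  (via CEN)
MID: 52  (via CEN)
TOR: 54  (via SUM)
Shortest route: DOK–PIN–SUM–TOR = 54 min.

54 min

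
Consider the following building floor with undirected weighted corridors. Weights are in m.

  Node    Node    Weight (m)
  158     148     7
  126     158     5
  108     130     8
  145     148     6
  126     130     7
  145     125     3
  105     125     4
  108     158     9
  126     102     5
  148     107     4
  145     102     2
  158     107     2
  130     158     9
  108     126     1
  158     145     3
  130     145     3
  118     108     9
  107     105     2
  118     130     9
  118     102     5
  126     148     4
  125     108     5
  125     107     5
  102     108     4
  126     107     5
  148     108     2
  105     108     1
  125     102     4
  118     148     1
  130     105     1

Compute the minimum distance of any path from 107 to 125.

5 m

Candidate routes:
107 → 125: 5 = 5
107 → 158 → 145 → 125: 2+3+3 = 8
107 → 105 → 108 → 125: 2+1+5 = 8
107 → 105 → 125: 2+4 = 6
Cheapest is 107 → 125 at 5 m.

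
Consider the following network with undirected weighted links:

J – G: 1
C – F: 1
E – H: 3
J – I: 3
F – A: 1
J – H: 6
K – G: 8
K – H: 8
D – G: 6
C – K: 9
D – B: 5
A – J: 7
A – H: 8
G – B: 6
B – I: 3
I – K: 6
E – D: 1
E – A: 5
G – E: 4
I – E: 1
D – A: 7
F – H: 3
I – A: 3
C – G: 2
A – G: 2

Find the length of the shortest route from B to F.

7

Settle nodes by increasing distance from B:
B: 0
I: 3  (via B)
E: 4  (via I)
D: 5  (via B)
A: 6  (via I)
G: 6  (via B)
J: 6  (via I)
F: 7  (via A)
Shortest route: B → I → A → F = 7.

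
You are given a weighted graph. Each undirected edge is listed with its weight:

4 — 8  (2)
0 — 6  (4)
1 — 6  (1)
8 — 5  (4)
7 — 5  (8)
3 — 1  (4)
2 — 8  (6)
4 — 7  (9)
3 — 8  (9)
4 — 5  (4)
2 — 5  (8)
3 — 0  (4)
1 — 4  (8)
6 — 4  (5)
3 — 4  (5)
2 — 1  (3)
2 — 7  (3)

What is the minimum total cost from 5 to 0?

13

Candidate routes:
5 - 8 - 4 - 6 - 0: 4+2+5+4 = 15
5 - 4 - 3 - 0: 4+5+4 = 13
The minimum is 13 via 5 - 4 - 3 - 0.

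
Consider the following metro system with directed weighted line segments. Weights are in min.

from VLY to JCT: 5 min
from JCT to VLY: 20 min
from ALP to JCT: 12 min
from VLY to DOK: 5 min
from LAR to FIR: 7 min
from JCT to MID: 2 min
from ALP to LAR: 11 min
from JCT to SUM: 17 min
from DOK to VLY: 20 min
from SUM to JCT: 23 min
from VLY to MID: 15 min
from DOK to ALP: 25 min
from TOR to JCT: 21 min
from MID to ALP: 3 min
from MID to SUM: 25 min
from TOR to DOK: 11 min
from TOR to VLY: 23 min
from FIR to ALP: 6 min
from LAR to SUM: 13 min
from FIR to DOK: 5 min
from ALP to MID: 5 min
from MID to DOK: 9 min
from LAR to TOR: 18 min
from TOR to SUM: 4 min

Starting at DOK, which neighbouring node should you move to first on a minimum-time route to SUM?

VLY

Candidate routes:
DOK–ALP–LAR–SUM: 25+11+13 = 49
DOK–VLY–JCT–MID–SUM: 20+5+2+25 = 52
DOK–VLY–JCT–SUM: 20+5+17 = 42
The minimum is 42 min via DOK–VLY–JCT–SUM.
So from DOK the first move is to VLY.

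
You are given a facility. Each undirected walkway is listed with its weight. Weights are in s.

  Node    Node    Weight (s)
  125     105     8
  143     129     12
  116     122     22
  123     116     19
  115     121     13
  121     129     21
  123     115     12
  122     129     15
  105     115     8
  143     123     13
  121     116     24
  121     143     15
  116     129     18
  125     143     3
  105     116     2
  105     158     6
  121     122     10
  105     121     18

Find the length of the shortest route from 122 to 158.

30 s

Shortest distances from 122:
122: 0
121: 10  (via 122)
129: 15  (via 122)
116: 22  (via 122)
115: 23  (via 121)
105: 24  (via 116)
143: 25  (via 121)
125: 28  (via 143)
158: 30  (via 105)
Shortest route: 122–116–105–158 = 30 s.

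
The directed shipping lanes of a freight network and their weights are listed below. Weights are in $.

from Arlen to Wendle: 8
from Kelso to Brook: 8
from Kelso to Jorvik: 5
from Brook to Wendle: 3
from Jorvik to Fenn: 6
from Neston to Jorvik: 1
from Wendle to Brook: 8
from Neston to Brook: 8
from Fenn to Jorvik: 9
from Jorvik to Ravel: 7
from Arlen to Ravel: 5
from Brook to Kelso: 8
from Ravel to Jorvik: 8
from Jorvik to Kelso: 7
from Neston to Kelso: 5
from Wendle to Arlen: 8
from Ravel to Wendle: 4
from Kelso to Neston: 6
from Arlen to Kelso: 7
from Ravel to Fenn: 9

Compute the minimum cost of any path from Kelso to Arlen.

Running Dijkstra from Kelso:
Kelso: 0
Jorvik: 5  (via Kelso)
Neston: 6  (via Kelso)
Brook: 8  (via Kelso)
Wendle: 11  (via Brook)
Fenn: 11  (via Jorvik)
Ravel: 12  (via Jorvik)
Arlen: 19  (via Wendle)
Shortest route: Kelso → Brook → Wendle → Arlen = $19.

$19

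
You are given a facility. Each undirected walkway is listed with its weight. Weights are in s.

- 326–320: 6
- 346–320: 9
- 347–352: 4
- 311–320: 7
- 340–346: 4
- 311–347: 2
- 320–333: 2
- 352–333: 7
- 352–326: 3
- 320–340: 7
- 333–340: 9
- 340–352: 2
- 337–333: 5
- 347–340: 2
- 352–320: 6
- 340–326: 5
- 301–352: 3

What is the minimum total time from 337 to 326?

13 s

Running Dijkstra from 337:
337: 0
333: 5  (via 337)
320: 7  (via 333)
352: 12  (via 333)
326: 13  (via 320)
Shortest route: 337 → 333 → 320 → 326 = 13 s.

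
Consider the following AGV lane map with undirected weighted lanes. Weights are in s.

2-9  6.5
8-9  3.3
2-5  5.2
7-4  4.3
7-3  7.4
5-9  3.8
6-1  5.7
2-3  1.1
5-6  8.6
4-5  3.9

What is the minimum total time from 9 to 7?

12 s

Candidate routes:
9 - 5 - 4 - 7: 3.8+3.9+4.3 = 12
9 - 2 - 3 - 7: 6.5+1.1+7.4 = 15
9 - 5 - 2 - 3 - 7: 3.8+5.2+1.1+7.4 = 17.5
9 - 2 - 5 - 4 - 7: 6.5+5.2+3.9+4.3 = 19.9
Cheapest is 9 - 5 - 4 - 7 at 12 s.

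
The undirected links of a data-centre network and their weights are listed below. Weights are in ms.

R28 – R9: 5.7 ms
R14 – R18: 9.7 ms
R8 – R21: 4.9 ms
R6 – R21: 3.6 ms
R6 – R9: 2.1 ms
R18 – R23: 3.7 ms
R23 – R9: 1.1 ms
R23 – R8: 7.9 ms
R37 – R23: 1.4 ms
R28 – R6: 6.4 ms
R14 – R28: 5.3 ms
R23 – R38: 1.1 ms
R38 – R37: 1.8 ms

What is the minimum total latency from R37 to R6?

Shortest distances from R37:
R37: 0
R23: 1.4  (via R37)
R38: 1.8  (via R37)
R9: 2.5  (via R23)
R6: 4.6  (via R9)
Shortest route: R37–R23–R9–R6 = 4.6 ms.

4.6 ms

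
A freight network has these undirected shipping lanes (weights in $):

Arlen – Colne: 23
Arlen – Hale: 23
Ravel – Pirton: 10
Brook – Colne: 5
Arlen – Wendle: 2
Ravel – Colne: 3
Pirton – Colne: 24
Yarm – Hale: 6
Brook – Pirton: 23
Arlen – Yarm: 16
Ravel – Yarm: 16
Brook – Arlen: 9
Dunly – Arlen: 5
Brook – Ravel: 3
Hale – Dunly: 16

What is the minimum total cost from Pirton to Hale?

$32

Shortest distances from Pirton:
Pirton: 0
Ravel: 10  (via Pirton)
Colne: 13  (via Ravel)
Brook: 13  (via Ravel)
Arlen: 22  (via Brook)
Wendle: 24  (via Arlen)
Yarm: 26  (via Ravel)
Dunly: 27  (via Arlen)
Hale: 32  (via Yarm)
Shortest route: Pirton → Ravel → Yarm → Hale = $32.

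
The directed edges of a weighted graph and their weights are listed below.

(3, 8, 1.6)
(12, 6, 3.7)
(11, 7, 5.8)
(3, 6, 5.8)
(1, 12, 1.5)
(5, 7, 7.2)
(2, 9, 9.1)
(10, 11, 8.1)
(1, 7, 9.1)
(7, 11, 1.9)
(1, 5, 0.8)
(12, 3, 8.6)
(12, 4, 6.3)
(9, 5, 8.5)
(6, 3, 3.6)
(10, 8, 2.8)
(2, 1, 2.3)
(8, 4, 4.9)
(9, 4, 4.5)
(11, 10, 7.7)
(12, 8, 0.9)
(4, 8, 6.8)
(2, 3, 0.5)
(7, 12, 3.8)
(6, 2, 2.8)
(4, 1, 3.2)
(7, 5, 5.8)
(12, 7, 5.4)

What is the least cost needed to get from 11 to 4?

15.4

Compare a few routes:
11 → 10 → 8 → 4: 7.7+2.8+4.9 = 15.4
11 → 7 → 12 → 4: 5.8+3.8+6.3 = 15.9
The minimum is 15.4 via 11 → 10 → 8 → 4.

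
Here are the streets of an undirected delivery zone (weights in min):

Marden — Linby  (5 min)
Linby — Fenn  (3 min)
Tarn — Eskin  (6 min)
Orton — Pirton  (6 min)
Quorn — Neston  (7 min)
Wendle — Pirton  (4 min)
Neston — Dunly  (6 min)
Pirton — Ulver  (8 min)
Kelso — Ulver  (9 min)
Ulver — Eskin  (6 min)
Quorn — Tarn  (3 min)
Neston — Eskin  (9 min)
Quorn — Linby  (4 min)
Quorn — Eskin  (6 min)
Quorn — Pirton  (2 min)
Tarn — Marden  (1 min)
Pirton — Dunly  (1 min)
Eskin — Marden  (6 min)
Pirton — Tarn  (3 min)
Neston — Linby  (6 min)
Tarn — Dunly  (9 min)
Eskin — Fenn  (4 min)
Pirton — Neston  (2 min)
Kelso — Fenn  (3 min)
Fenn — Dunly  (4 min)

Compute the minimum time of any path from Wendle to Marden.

Shortest distances from Wendle:
Wendle: 0
Pirton: 4  (via Wendle)
Dunly: 5  (via Pirton)
Neston: 6  (via Pirton)
Quorn: 6  (via Pirton)
Tarn: 7  (via Pirton)
Marden: 8  (via Tarn)
Shortest route: Wendle → Pirton → Tarn → Marden = 8 min.

8 min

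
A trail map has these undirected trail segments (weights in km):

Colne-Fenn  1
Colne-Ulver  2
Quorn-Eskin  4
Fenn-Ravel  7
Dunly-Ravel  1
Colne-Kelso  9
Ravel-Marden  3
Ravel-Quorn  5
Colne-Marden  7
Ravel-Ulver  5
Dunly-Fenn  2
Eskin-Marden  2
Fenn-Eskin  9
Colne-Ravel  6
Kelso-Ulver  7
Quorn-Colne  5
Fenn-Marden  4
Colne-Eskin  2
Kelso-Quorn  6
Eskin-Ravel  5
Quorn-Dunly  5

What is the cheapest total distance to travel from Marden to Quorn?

Candidate routes:
Marden - Eskin - Quorn: 2+4 = 6
Marden - Ravel - Quorn: 3+5 = 8
Cheapest is Marden - Eskin - Quorn at 6 km.

6 km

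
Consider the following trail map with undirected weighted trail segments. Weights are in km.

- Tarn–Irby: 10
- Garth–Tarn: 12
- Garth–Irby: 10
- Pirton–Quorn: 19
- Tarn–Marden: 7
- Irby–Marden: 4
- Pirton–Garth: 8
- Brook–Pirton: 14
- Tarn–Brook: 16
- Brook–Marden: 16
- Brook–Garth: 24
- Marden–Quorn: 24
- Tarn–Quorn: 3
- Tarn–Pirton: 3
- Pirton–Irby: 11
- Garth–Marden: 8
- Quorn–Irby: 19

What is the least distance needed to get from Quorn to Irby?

Shortest distances from Quorn:
Quorn: 0
Tarn: 3  (via Quorn)
Pirton: 6  (via Tarn)
Marden: 10  (via Tarn)
Irby: 13  (via Tarn)
Shortest route: Quorn–Tarn–Irby = 13 km.

13 km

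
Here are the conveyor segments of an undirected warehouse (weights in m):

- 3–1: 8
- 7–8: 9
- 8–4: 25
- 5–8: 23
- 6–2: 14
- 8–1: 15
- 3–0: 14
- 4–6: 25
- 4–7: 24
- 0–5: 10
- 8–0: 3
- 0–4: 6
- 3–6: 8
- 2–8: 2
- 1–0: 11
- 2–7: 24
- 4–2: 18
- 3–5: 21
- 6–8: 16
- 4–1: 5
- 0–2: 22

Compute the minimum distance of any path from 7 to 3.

Settle nodes by increasing distance from 7:
7: 0
8: 9  (via 7)
2: 11  (via 8)
0: 12  (via 8)
4: 18  (via 0)
5: 22  (via 0)
1: 23  (via 0)
6: 25  (via 8)
3: 26  (via 0)
Shortest route: 7 → 8 → 0 → 3 = 26 m.

26 m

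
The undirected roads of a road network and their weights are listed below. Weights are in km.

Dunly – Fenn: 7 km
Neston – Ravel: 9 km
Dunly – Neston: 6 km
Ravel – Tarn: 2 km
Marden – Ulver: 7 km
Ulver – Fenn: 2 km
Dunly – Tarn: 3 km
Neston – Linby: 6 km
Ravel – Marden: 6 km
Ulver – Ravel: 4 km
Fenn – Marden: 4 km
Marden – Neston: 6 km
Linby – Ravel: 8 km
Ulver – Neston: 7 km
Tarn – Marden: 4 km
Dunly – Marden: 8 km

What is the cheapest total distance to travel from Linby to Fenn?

14 km

Settle nodes by increasing distance from Linby:
Linby: 0
Neston: 6  (via Linby)
Ravel: 8  (via Linby)
Tarn: 10  (via Ravel)
Dunly: 12  (via Neston)
Marden: 12  (via Neston)
Ulver: 12  (via Ravel)
Fenn: 14  (via Ulver)
Shortest route: Linby–Ravel–Ulver–Fenn = 14 km.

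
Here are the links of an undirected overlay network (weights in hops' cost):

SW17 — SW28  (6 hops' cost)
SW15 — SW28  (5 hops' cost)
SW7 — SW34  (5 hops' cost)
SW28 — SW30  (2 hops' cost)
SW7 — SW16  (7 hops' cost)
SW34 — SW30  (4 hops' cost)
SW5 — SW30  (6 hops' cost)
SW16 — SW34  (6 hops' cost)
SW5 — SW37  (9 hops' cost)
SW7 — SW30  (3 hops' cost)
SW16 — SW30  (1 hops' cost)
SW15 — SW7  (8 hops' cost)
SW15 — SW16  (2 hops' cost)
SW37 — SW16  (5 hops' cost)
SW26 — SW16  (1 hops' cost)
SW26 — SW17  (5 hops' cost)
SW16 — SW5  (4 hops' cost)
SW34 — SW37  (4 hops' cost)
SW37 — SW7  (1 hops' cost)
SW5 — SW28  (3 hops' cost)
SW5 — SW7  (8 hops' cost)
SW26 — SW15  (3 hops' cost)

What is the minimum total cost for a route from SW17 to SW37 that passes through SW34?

Best SW17 to SW34: SW17–SW26–SW16–SW30–SW34 costing 11
Shortest SW34→SW37: SW34–SW37 = 4
Total via SW34: 11 + 4 = 15 hops' cost.

15 hops' cost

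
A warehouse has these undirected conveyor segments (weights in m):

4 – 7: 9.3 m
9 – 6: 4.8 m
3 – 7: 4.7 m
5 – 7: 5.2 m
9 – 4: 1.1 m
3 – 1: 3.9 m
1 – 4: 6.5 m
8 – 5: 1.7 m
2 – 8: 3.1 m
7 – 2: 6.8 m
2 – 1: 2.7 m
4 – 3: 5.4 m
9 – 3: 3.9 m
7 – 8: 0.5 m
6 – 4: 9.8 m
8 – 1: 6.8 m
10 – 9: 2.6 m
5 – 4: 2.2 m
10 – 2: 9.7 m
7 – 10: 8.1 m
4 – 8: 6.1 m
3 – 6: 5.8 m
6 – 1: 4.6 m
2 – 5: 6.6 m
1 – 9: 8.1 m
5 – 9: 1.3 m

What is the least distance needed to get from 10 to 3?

Shortest distances from 10:
10: 0
9: 2.6  (via 10)
4: 3.7  (via 9)
5: 3.9  (via 9)
8: 5.6  (via 5)
7: 6.1  (via 8)
3: 6.5  (via 9)
Shortest route: 10–9–3 = 6.5 m.

6.5 m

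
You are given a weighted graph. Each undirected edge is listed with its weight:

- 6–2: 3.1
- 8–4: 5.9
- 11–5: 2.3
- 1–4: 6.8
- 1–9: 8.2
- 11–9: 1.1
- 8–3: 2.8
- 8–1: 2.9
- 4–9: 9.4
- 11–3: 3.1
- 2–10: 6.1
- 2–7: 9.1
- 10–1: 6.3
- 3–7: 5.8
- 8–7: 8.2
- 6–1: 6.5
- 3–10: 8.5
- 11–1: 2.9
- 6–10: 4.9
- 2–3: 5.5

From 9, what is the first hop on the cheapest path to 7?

11

Enumerating some paths:
9 - 11 - 1 - 8 - 7: 1.1+2.9+2.9+8.2 = 15.1
9 - 11 - 3 - 7: 1.1+3.1+5.8 = 10
Cheapest is 9 - 11 - 3 - 7 at 10.
So from 9 the first move is to 11.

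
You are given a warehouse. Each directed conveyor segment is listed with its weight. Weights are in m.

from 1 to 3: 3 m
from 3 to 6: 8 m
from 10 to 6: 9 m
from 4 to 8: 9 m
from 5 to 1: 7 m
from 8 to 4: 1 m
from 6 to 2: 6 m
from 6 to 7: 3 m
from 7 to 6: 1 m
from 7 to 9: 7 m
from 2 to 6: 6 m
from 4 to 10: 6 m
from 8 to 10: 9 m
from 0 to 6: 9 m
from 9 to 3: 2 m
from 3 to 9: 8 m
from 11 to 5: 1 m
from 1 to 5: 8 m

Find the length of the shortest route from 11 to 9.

19 m

Settle nodes by increasing distance from 11:
11: 0
5: 1  (via 11)
1: 8  (via 5)
3: 11  (via 1)
6: 19  (via 3)
9: 19  (via 3)
Shortest route: 11–5–1–3–9 = 19 m.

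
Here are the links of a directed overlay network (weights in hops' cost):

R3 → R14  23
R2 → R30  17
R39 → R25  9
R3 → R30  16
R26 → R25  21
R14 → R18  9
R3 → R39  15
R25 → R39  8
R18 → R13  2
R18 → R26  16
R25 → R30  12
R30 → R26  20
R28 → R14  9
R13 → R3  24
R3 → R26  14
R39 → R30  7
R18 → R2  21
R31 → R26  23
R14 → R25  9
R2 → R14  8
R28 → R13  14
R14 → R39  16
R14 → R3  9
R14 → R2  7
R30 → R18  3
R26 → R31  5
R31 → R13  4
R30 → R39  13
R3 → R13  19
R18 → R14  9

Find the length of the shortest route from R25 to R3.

Shortest distances from R25:
R25: 0
R39: 8  (via R25)
R30: 12  (via R25)
R18: 15  (via R30)
R13: 17  (via R18)
R14: 24  (via R18)
R26: 31  (via R18)
R2: 31  (via R14)
R3: 33  (via R14)
Shortest route: R25 → R30 → R18 → R14 → R3 = 33 hops' cost.

33 hops' cost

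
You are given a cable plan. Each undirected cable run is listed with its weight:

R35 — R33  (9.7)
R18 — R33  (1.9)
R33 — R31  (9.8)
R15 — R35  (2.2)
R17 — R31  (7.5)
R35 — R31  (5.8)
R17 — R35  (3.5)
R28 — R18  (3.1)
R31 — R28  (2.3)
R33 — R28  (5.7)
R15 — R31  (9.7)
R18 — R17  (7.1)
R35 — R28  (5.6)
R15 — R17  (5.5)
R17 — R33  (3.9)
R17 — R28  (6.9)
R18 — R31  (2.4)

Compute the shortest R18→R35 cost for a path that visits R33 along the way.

9.3

Best R18 to R33: R18–R33 costing 1.9
Shortest R33→R35: R33–R17–R35 = 7.4
Total via R33: 1.9 + 7.4 = 9.3.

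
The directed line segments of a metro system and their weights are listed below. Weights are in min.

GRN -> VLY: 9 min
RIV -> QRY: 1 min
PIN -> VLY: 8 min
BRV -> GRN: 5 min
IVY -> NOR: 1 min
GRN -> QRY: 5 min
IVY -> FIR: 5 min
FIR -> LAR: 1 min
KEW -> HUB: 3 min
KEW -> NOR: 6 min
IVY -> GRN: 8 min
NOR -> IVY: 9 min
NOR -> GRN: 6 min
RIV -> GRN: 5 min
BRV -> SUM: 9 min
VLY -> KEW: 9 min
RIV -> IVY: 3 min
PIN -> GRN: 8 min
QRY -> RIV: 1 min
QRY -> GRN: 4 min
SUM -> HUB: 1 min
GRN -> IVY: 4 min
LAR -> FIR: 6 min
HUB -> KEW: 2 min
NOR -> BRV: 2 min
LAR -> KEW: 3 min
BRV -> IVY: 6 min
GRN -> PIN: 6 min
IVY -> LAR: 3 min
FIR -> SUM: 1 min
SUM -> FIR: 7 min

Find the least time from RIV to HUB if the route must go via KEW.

Best RIV to KEW: RIV–IVY–LAR–KEW costing 9
Shortest KEW→HUB: KEW–HUB = 3
Total via KEW: 9 + 3 = 12 min.

12 min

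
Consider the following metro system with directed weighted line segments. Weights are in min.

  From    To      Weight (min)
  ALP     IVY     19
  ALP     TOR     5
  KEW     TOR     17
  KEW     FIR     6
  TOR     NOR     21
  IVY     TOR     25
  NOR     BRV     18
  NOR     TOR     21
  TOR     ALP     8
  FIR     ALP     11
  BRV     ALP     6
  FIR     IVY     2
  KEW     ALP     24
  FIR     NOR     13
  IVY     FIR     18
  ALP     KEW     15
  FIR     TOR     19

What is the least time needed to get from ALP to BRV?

Compare a few routes:
ALP–TOR–NOR–BRV: 5+21+18 = 44
ALP–KEW–FIR–NOR–BRV: 15+6+13+18 = 52
The minimum is 44 min via ALP–TOR–NOR–BRV.

44 min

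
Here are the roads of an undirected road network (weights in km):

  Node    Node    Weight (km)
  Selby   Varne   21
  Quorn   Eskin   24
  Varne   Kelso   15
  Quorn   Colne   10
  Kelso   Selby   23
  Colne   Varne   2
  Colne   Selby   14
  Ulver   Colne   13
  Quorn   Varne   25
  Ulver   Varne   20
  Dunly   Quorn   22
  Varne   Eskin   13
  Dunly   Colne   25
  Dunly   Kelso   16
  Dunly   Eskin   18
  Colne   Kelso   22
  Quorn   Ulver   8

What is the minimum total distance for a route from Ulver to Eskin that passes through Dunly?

Shortest Ulver→Dunly: Ulver–Quorn–Dunly = 30
Shortest Dunly→Eskin: Dunly–Eskin = 18
Total via Dunly: 30 + 18 = 48 km.

48 km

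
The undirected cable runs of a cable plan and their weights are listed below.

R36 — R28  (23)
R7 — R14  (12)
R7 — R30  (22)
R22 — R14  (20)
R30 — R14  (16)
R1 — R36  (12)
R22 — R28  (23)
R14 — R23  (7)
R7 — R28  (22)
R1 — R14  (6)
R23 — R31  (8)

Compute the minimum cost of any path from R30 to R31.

Running Dijkstra from R30:
R30: 0
R14: 16  (via R30)
R1: 22  (via R14)
R7: 22  (via R30)
R23: 23  (via R14)
R31: 31  (via R23)
Shortest route: R30 → R14 → R23 → R31 = 31.

31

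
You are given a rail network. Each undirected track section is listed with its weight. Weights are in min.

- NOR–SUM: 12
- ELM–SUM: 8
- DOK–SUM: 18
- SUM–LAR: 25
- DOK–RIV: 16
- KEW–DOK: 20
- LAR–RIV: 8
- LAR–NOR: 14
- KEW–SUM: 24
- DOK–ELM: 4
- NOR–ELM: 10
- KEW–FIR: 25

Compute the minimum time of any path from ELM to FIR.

49 min

Running Dijkstra from ELM:
ELM: 0
DOK: 4  (via ELM)
SUM: 8  (via ELM)
NOR: 10  (via ELM)
RIV: 20  (via DOK)
LAR: 24  (via NOR)
KEW: 24  (via DOK)
FIR: 49  (via KEW)
Shortest route: ELM–DOK–KEW–FIR = 49 min.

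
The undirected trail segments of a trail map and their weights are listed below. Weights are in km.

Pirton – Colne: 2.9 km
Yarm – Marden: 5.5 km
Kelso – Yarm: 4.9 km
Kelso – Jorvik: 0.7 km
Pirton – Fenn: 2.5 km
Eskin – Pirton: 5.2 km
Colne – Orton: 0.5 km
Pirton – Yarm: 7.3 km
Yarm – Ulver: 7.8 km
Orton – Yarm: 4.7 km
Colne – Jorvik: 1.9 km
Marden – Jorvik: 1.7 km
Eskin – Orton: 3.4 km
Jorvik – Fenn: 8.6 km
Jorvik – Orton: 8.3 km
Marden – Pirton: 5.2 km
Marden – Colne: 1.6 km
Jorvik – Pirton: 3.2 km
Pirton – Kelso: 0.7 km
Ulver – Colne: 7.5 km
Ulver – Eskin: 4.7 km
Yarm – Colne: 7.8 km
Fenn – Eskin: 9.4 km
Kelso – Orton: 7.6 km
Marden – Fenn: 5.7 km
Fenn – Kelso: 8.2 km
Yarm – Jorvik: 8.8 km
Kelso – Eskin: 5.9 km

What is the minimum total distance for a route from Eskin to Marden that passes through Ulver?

Shortest Eskin→Ulver: Eskin–Ulver = 4.7
Best Ulver to Marden: Ulver–Colne–Marden costing 9.1
Total via Ulver: 4.7 + 9.1 = 13.8 km.

13.8 km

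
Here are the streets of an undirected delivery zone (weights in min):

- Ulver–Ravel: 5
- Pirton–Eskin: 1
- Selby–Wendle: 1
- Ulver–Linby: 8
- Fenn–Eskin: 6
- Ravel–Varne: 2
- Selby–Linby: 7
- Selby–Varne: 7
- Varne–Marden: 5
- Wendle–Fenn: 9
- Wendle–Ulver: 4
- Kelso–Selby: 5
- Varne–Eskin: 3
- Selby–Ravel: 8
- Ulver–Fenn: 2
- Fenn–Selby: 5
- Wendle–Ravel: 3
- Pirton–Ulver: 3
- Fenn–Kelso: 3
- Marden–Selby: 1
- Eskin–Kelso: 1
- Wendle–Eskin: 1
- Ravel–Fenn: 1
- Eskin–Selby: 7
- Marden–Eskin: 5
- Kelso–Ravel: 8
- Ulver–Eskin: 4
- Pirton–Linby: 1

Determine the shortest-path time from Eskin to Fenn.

4 min

Settle nodes by increasing distance from Eskin:
Eskin: 0
Kelso: 1  (via Eskin)
Pirton: 1  (via Eskin)
Wendle: 1  (via Eskin)
Linby: 2  (via Pirton)
Selby: 2  (via Wendle)
Varne: 3  (via Eskin)
Marden: 3  (via Selby)
Ulver: 4  (via Eskin)
Fenn: 4  (via Kelso)
Shortest route: Eskin–Kelso–Fenn = 4 min.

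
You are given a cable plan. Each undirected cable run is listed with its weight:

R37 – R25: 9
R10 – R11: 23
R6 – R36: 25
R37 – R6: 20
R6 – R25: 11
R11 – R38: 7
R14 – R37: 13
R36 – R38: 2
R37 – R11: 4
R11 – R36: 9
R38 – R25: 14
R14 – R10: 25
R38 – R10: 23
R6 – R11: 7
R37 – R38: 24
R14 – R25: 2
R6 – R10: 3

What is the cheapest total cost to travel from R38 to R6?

Candidate routes:
R38 - R11 - R6: 7+7 = 14
R38 - R36 - R11 - R6: 2+9+7 = 18
R38 - R25 - R6: 14+11 = 25
The minimum is 14 via R38 - R11 - R6.

14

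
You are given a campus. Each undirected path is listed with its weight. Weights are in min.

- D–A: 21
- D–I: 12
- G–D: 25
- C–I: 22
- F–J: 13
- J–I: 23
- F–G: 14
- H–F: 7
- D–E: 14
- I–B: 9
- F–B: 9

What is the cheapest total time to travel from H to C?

Running Dijkstra from H:
H: 0
F: 7  (via H)
B: 16  (via F)
J: 20  (via F)
G: 21  (via F)
I: 25  (via B)
D: 37  (via I)
C: 47  (via I)
Shortest route: H → F → B → I → C = 47 min.

47 min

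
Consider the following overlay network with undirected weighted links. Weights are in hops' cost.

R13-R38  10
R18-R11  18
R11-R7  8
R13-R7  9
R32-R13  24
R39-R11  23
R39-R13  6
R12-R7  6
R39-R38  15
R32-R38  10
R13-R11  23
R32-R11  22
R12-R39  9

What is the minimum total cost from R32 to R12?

Running Dijkstra from R32:
R32: 0
R38: 10  (via R32)
R13: 20  (via R38)
R11: 22  (via R32)
R39: 25  (via R38)
R7: 29  (via R13)
R12: 34  (via R39)
Shortest route: R32–R38–R39–R12 = 34 hops' cost.

34 hops' cost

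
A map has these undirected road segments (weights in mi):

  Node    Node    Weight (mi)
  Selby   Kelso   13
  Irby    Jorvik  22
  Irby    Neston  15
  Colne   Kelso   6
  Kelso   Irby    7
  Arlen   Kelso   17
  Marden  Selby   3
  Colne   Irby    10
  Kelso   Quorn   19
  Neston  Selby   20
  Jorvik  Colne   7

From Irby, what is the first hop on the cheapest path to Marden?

Kelso

Compare a few routes:
Irby–Neston–Selby–Marden: 15+20+3 = 38
Irby–Jorvik–Colne–Kelso–Selby–Marden: 22+7+6+13+3 = 51
Irby–Kelso–Selby–Marden: 7+13+3 = 23
Irby–Colne–Kelso–Selby–Marden: 10+6+13+3 = 32
Cheapest is Irby–Kelso–Selby–Marden at 23 mi.
So from Irby the first move is to Kelso.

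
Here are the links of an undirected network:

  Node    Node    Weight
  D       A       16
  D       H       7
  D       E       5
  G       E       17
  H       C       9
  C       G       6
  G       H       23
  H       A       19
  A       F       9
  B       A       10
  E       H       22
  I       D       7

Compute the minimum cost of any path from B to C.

38

Candidate routes:
B → A → D → H → C: 10+16+7+9 = 42
B → A → H → C: 10+19+9 = 38
The minimum is 38 via B → A → H → C.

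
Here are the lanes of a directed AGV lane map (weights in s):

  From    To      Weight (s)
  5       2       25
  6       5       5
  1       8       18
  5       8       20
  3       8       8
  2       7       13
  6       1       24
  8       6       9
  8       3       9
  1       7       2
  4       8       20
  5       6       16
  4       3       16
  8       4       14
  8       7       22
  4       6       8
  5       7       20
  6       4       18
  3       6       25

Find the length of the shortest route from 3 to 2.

47 s

Enumerating some paths:
3–8–6–5–2: 8+9+5+25 = 47
3–8–4–6–5–2: 8+14+8+5+25 = 60
3–6–5–2: 25+5+25 = 55
The minimum is 47 s via 3–8–6–5–2.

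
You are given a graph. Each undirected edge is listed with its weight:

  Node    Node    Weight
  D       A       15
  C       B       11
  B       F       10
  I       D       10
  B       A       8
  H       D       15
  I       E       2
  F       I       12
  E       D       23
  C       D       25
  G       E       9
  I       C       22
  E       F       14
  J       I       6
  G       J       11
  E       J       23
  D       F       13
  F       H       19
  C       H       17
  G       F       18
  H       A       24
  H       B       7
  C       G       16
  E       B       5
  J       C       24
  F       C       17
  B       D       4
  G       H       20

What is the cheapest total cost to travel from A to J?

Candidate routes:
A - B - E - I - J: 8+5+2+6 = 21
A - D - I - J: 15+10+6 = 31
A - B - D - I - J: 8+4+10+6 = 28
The minimum is 21 via A - B - E - I - J.

21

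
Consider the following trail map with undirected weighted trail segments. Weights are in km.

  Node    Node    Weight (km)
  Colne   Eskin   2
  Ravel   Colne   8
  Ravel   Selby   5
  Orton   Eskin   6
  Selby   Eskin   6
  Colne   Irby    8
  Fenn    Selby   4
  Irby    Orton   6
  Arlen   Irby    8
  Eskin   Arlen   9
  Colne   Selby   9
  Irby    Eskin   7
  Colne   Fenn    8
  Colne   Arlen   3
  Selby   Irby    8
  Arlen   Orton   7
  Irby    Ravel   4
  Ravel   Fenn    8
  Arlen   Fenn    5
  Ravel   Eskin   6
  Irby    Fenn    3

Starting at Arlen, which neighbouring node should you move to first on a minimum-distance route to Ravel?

Colne

Compare a few routes:
Arlen–Fenn–Irby–Ravel: 5+3+4 = 12
Arlen–Irby–Ravel: 8+4 = 12
Arlen–Colne–Ravel: 3+8 = 11
The minimum is 11 km via Arlen–Colne–Ravel.
So from Arlen the first move is to Colne.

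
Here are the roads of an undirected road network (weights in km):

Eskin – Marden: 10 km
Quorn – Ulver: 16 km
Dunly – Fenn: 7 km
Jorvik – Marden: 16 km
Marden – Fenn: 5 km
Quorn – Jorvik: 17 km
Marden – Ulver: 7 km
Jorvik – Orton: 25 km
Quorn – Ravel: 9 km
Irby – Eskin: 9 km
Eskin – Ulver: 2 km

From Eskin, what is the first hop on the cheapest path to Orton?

Ulver

Enumerating some paths:
Eskin - Ulver - Marden - Jorvik - Orton: 2+7+16+25 = 50
Eskin - Marden - Jorvik - Orton: 10+16+25 = 51
Eskin - Ulver - Quorn - Jorvik - Orton: 2+16+17+25 = 60
The minimum is 50 km via Eskin - Ulver - Marden - Jorvik - Orton.
So from Eskin the first move is to Ulver.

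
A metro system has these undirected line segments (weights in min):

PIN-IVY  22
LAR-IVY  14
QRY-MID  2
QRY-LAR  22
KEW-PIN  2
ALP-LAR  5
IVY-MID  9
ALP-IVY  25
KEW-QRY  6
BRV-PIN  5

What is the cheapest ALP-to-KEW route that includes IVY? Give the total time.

Shortest ALP→IVY: ALP–LAR–IVY = 19
Shortest IVY→KEW: IVY–MID–QRY–KEW = 17
Total via IVY: 19 + 17 = 36 min.

36 min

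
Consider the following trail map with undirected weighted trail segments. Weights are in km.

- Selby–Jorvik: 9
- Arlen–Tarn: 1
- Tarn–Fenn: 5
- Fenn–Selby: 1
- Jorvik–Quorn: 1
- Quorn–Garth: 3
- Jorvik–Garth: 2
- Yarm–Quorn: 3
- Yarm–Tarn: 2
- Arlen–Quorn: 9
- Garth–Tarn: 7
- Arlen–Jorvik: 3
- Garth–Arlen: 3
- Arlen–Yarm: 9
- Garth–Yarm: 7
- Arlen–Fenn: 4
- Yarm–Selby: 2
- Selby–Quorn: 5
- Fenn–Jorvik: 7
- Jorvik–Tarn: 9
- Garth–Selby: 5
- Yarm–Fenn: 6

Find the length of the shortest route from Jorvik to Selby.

6 km

Compare a few routes:
Jorvik - Quorn - Selby: 1+5 = 6
Jorvik - Fenn - Selby: 7+1 = 8
Jorvik - Garth - Selby: 2+5 = 7
Cheapest is Jorvik - Quorn - Selby at 6 km.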